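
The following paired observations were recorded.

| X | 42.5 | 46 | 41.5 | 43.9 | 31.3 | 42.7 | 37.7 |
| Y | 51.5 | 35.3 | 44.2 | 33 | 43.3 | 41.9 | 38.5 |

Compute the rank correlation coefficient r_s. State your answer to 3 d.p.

-0.536

Rank X: 4, 7, 3, 6, 1, 5, 2
Rank Y: 7, 2, 6, 1, 5, 4, 3
d = rank(X) − rank(Y): -3, 5, -3, 5, -4, 1, -1; Σd² = 86
ρ = 1 − 6Σd² / [n(n²−1)] = 1 − 6×86 / (7×48) = 1 − 516/336 ≈ -0.536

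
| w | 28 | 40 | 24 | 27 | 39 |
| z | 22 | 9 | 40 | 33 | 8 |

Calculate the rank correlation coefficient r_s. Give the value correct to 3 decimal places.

Rank w: 3, 5, 1, 2, 4
Rank z: 3, 2, 5, 4, 1
d = rank(w) − rank(z): 0, 3, -4, -2, 3; Σd² = 38
ρ = 1 − 6Σd² / [n(n²−1)] = 1 − 6×38 / (5×24) = 1 − 228/120 ≈ -0.900

-0.900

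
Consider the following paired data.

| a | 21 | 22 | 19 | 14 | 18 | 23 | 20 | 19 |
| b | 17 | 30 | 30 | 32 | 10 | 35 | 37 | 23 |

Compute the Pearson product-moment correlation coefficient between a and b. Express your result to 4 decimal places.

0.1321

n = 8, Σa = 156, Σb = 214, Σa² = 3096, Σb² = 6336, Σab = 4197
nΣab − ΣaΣb = 33576 − 33384 = 192
nΣa² − (Σa)² = 24768 − 24336 = 432; nΣb² − (Σb)² = 50688 − 45796 = 4892
r = 192 / √(432 × 4892) = 192 / 1453.7345 ≈ 0.1321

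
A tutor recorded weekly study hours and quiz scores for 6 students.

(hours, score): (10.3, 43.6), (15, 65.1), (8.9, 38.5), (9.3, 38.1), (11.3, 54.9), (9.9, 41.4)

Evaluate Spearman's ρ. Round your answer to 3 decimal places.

Rank hours: 4, 6, 1, 2, 5, 3
Rank score: 4, 6, 2, 1, 5, 3
d = rank(hours) − rank(score): 0, 0, -1, 1, 0, 0; Σd² = 2
ρ = 1 − 6Σd² / [n(n²−1)] = 1 − 6×2 / (6×35) = 1 − 12/210 ≈ 0.943

0.943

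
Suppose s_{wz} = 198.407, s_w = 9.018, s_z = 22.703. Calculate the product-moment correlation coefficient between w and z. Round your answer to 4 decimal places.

0.9691

r = Cov(w,z) / (s_w · s_z) = 198.407 / (9.018 × 22.703)
  = 198.407 / 204.7357 ≈ 0.9691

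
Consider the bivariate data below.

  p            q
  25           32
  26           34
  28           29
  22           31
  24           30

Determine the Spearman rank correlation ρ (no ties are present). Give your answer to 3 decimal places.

-0.100

Rank p: 3, 4, 5, 1, 2
Rank q: 4, 5, 1, 3, 2
d = rank(p) − rank(q): -1, -1, 4, -2, 0; Σd² = 22
ρ = 1 − 6Σd² / [n(n²−1)] = 1 − 6×22 / (5×24) = 1 − 132/120 ≈ -0.100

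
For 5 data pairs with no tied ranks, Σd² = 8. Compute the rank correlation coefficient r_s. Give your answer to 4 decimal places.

0.6000

ρ = 1 − 6Σd² / [n(n²−1)] = 1 − 6×8 / (5×24)
  = 1 − 48/120 = 1 − 0.40000 ≈ 0.6000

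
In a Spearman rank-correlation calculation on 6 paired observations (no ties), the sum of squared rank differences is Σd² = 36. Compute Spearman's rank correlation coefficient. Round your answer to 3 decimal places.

ρ = 1 − 6Σd² / [n(n²−1)] = 1 − 6×36 / (6×35)
  = 1 − 216/210 = 1 − 1.0286 ≈ -0.029

-0.029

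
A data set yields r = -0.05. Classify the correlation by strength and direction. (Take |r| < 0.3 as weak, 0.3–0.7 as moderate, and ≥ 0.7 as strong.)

weak negative

r = -0.05 < 0 so the relationship is negative.
|r| = 0.05, which falls in the weak range.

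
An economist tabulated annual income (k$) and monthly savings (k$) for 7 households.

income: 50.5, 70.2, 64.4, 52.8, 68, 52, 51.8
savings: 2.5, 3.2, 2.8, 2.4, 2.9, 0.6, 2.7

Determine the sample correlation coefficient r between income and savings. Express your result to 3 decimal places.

n = 7, Σx = 409.7, Σy = 17.1, Σx² = 24424.73, Σy² = 46.15, Σxy = 1026.19
nΣxy − ΣxΣy = 7183.33 − 7005.87 = 177.46
nΣx² − (Σx)² = 170973.11 − 167854.09 = 3119.02; nΣy² − (Σy)² = 323.05 − 292.41 = 30.64
r = 177.46 / √(3119.02 × 30.64) = 177.46 / 309.1388 ≈ 0.574

0.574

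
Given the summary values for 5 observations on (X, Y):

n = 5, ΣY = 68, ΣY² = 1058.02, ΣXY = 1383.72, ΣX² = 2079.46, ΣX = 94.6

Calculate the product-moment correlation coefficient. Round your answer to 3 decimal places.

r = (nΣXY − ΣXΣY) / √[(nΣX² − (ΣX)²)(nΣY² − (ΣY)²)]
Numerator: 5×1383.72 − 94.6×68 = 485.8
Denominator: √[(10397.3 − 8949.16)(5290.1 − 4624)] = √[1448.14 × 666.1] = 982.1436
r = 485.8 / 982.1436 ≈ 0.495

0.495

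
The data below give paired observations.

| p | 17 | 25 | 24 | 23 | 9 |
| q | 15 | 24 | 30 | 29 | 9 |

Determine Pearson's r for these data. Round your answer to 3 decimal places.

0.924

n = 5, Σp = 98, Σq = 107, Σp² = 2100, Σq² = 2623, Σpq = 2323
nΣpq − ΣpΣq = 11615 − 10486 = 1129
nΣp² − (Σp)² = 10500 − 9604 = 896; nΣq² − (Σq)² = 13115 − 11449 = 1666
r = 1129 / √(896 × 1666) = 1129 / 1221.7758 ≈ 0.924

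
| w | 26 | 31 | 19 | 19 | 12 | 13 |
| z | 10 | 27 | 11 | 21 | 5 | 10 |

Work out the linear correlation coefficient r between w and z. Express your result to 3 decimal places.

n = 6, Σw = 120, Σz = 84, Σw² = 2672, Σz² = 1516, Σwz = 1895
nΣwz − ΣwΣz = 11370 − 10080 = 1290
nΣw² − (Σw)² = 16032 − 14400 = 1632; nΣz² − (Σz)² = 9096 − 7056 = 2040
r = 1290 / √(1632 × 2040) = 1290 / 1824.6315 ≈ 0.707

0.707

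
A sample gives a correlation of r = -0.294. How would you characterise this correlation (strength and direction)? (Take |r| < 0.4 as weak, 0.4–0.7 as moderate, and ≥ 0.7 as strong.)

r = -0.294 < 0 so the relationship is negative.
|r| = 0.294, which falls in the weak range.

weak negative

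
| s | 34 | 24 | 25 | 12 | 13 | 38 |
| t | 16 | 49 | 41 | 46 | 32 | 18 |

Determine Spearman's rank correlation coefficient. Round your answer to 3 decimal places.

Rank s: 5, 3, 4, 1, 2, 6
Rank t: 1, 6, 4, 5, 3, 2
d = rank(s) − rank(t): 4, -3, 0, -4, -1, 4; Σd² = 58
ρ = 1 − 6Σd² / [n(n²−1)] = 1 − 6×58 / (6×35) = 1 − 348/210 ≈ -0.657

-0.657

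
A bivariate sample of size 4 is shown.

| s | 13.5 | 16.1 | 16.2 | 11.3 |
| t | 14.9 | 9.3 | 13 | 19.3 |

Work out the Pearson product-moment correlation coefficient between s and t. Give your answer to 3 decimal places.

n = 4, Σs = 57.1, Σt = 56.5, Σs² = 831.59, Σt² = 849.99, Σst = 779.57
nΣst − ΣsΣt = 3118.28 − 3226.15 = -107.87
nΣs² − (Σs)² = 3326.36 − 3260.41 = 65.95; nΣt² − (Σt)² = 3399.96 − 3192.25 = 207.71
r = -107.87 / √(65.95 × 207.71) = -107.87 / 117.0405 ≈ -0.922

-0.922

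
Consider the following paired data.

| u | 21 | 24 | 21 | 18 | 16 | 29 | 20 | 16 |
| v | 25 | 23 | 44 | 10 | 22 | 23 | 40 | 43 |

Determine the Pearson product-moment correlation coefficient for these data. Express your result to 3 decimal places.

-0.151

n = 8, Σu = 165, Σv = 230, Σu² = 3535, Σv² = 7652, Σuv = 4688
nΣuv − ΣuΣv = 37504 − 37950 = -446
nΣu² − (Σu)² = 28280 − 27225 = 1055; nΣv² − (Σv)² = 61216 − 52900 = 8316
r = -446 / √(1055 × 8316) = -446 / 2961.9892 ≈ -0.151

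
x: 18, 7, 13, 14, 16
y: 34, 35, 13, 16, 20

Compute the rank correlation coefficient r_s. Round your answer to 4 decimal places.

Rank x: 5, 1, 2, 3, 4
Rank y: 4, 5, 1, 2, 3
d = rank(x) − rank(y): 1, -4, 1, 1, 1; Σd² = 20
ρ = 1 − 6Σd² / [n(n²−1)] = 1 − 6×20 / (5×24) = 1 − 120/120 ≈ 0.0000

0.0000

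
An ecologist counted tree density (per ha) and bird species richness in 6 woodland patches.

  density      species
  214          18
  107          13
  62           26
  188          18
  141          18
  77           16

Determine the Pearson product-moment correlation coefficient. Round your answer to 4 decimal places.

-0.2477

n = 6, Σx = 789, Σy = 109, Σx² = 122243, Σy² = 2073, Σxy = 14009
nΣxy − ΣxΣy = 84054 − 86001 = -1947
nΣx² − (Σx)² = 733458 − 622521 = 110937; nΣy² − (Σy)² = 12438 − 11881 = 557
r = -1947 / √(110937 × 557) = -1947 / 7860.7830 ≈ -0.2477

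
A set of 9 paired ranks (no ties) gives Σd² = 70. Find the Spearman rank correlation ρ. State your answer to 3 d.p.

0.417

ρ = 1 − 6Σd² / [n(n²−1)] = 1 − 6×70 / (9×80)
  = 1 − 420/720 = 1 − 0.5833 ≈ 0.417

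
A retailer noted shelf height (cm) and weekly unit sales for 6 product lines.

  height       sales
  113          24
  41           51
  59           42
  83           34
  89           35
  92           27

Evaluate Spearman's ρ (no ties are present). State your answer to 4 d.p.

-0.9429

Rank height: 6, 1, 2, 3, 4, 5
Rank sales: 1, 6, 5, 3, 4, 2
d = rank(height) − rank(sales): 5, -5, -3, 0, 0, 3; Σd² = 68
ρ = 1 − 6Σd² / [n(n²−1)] = 1 − 6×68 / (6×35) = 1 − 408/210 ≈ -0.9429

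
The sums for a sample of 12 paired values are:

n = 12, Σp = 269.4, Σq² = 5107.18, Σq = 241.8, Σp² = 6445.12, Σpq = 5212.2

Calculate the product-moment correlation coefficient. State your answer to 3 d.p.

-0.708

r = (nΣpq − ΣpΣq) / √[(nΣp² − (Σp)²)(nΣq² − (Σq)²)]
Numerator: 12×5212.2 − 269.4×241.8 = -2594.52
Denominator: √[(77341.44 − 72576.36)(61286.16 − 58467.24)] = √[4765.08 × 2818.92] = 3665.0211
r = -2594.52 / 3665.0211 ≈ -0.708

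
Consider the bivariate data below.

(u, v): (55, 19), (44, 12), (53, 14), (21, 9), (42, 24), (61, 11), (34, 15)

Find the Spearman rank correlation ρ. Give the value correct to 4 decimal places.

Rank u: 6, 4, 5, 1, 3, 7, 2
Rank v: 6, 3, 4, 1, 7, 2, 5
d = rank(u) − rank(v): 0, 1, 1, 0, -4, 5, -3; Σd² = 52
ρ = 1 − 6Σd² / [n(n²−1)] = 1 − 6×52 / (7×48) = 1 − 312/336 ≈ 0.0714

0.0714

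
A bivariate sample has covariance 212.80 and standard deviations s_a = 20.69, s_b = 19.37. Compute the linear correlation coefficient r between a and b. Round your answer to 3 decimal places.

0.531

r = Cov(a,b) / (s_a · s_b) = 212.80 / (20.69 × 19.37)
  = 212.80 / 400.7653 ≈ 0.531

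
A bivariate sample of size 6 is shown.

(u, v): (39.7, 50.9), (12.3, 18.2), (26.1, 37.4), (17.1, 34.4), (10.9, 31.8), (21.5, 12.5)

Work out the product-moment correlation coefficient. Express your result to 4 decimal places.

n = 6, Σu = 127.6, Σv = 185.2, Σu² = 3282.06, Σv² = 6671.66, Σuv = 4424.34
nΣuv − ΣuΣv = 26546.04 − 23631.52 = 2914.52
nΣu² − (Σu)² = 19692.36 − 16281.76 = 3410.6; nΣv² − (Σv)² = 40029.96 − 34299.04 = 5730.92
r = 2914.52 / √(3410.6 × 5730.92) = 2914.52 / 4421.0718 ≈ 0.6592

0.6592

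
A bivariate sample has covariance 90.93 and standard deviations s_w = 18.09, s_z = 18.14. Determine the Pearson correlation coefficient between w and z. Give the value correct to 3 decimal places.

r = Cov(w,z) / (s_w · s_z) = 90.93 / (18.09 × 18.14)
  = 90.93 / 328.1526 ≈ 0.277

0.277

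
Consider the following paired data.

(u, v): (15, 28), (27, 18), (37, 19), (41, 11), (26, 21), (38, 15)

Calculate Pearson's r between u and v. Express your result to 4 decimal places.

-0.9169

n = 6, Σu = 184, Σv = 112, Σu² = 6124, Σv² = 2256, Σuv = 3176
nΣuv − ΣuΣv = 19056 − 20608 = -1552
nΣu² − (Σu)² = 36744 − 33856 = 2888; nΣv² − (Σv)² = 13536 − 12544 = 992
r = -1552 / √(2888 × 992) = -1552 / 1692.6004 ≈ -0.9169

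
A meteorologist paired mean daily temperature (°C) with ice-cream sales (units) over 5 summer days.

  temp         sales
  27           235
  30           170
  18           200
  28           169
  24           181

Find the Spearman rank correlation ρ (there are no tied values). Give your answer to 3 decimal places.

-0.600

Rank temp: 3, 5, 1, 4, 2
Rank sales: 5, 2, 4, 1, 3
d = rank(temp) − rank(sales): -2, 3, -3, 3, -1; Σd² = 32
ρ = 1 − 6Σd² / [n(n²−1)] = 1 − 6×32 / (5×24) = 1 − 192/120 ≈ -0.600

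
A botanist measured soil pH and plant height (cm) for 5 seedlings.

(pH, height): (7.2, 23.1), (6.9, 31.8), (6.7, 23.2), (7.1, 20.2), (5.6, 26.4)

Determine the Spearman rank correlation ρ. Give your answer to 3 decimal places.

-0.600

Rank pH: 5, 3, 2, 4, 1
Rank height: 2, 5, 3, 1, 4
d = rank(pH) − rank(height): 3, -2, -1, 3, -3; Σd² = 32
ρ = 1 − 6Σd² / [n(n²−1)] = 1 − 6×32 / (5×24) = 1 − 192/120 ≈ -0.600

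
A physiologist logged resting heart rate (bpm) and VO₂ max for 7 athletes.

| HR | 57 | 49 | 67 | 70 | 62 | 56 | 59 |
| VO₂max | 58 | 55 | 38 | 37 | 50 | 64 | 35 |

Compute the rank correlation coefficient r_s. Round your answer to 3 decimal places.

-0.679

Rank HR: 3, 1, 6, 7, 5, 2, 4
Rank VO₂max: 6, 5, 3, 2, 4, 7, 1
d = rank(HR) − rank(VO₂max): -3, -4, 3, 5, 1, -5, 3; Σd² = 94
ρ = 1 − 6Σd² / [n(n²−1)] = 1 − 6×94 / (7×48) = 1 − 564/336 ≈ -0.679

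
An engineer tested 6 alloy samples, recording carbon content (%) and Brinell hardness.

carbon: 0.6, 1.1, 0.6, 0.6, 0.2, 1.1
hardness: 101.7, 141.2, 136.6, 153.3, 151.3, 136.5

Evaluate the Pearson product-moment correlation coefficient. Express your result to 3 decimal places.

-0.116

n = 6, Σx = 4.2, Σy = 820.6, Σx² = 3.54, Σy² = 113964.72, Σxy = 570.69
nΣxy − ΣxΣy = 3424.14 − 3446.52 = -22.38
nΣx² − (Σx)² = 21.24 − 17.64 = 3.6; nΣy² − (Σy)² = 683788.32 − 673384.36 = 10403.96
r = -22.38 / √(3.6 × 10403.96) = -22.38 / 193.5310 ≈ -0.116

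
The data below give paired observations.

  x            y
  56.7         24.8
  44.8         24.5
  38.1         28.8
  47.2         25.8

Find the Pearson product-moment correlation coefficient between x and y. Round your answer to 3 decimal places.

n = 4, Σx = 186.8, Σy = 103.9, Σx² = 8901.38, Σy² = 2710.37, Σxy = 4818.8
nΣxy − ΣxΣy = 19275.2 − 19408.52 = -133.32
nΣx² − (Σx)² = 35605.52 − 34894.24 = 711.28; nΣy² − (Σy)² = 10841.48 − 10795.21 = 46.27
r = -133.32 / √(711.28 × 46.27) = -133.32 / 181.4137 ≈ -0.735

-0.735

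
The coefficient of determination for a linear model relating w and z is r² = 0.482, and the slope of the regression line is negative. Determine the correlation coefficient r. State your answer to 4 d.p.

|r| = √0.482 = 0.6943
The association is negative, so r = −0.6943.

-0.6943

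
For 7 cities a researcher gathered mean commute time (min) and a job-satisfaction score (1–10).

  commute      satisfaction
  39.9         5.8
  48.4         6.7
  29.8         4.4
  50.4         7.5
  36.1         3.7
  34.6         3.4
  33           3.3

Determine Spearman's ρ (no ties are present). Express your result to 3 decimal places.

Rank commute: 5, 6, 1, 7, 4, 3, 2
Rank satisfaction: 5, 6, 4, 7, 3, 2, 1
d = rank(commute) − rank(satisfaction): 0, 0, -3, 0, 1, 1, 1; Σd² = 12
ρ = 1 − 6Σd² / [n(n²−1)] = 1 − 6×12 / (7×48) = 1 − 72/336 ≈ 0.786

0.786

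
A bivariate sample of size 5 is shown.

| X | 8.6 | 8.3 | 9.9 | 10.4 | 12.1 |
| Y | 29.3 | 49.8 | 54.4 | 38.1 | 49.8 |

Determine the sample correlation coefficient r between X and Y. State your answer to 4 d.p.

n = 5, ΣX = 49.3, ΣY = 221.4, ΣX² = 495.43, ΣY² = 10229.54, ΣXY = 2202.7
nΣXY − ΣXΣY = 11013.5 − 10915.02 = 98.48
nΣX² − (ΣX)² = 2477.15 − 2430.49 = 46.66; nΣY² − (ΣY)² = 51147.7 − 49017.96 = 2129.74
r = 98.48 / √(46.66 × 2129.74) = 98.48 / 315.2359 ≈ 0.3124

0.3124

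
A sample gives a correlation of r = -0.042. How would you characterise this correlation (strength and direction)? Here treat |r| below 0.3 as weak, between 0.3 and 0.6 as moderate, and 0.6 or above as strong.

r = -0.042 < 0 so the relationship is negative.
|r| = 0.042, which falls in the weak range.

weak negative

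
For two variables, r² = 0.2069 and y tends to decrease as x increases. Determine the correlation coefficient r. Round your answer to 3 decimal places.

-0.455

|r| = √0.2069 = 0.455
The association is negative, so r = −0.455.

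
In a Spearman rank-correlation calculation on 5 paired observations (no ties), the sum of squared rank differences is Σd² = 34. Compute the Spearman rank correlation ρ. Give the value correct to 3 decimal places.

ρ = 1 − 6Σd² / [n(n²−1)] = 1 − 6×34 / (5×24)
  = 1 − 204/120 = 1 − 1.7000 ≈ -0.700

-0.700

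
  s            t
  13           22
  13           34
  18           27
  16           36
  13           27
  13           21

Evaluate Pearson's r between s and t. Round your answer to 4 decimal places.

n = 6, Σs = 86, Σt = 167, Σs² = 1256, Σt² = 4835, Σst = 2414
nΣst − ΣsΣt = 14484 − 14362 = 122
nΣs² − (Σs)² = 7536 − 7396 = 140; nΣt² − (Σt)² = 29010 − 27889 = 1121
r = 122 / √(140 × 1121) = 122 / 396.1565 ≈ 0.3080

0.3080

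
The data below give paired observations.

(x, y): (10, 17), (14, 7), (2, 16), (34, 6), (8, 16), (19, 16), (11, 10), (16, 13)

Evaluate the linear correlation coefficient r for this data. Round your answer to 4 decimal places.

n = 8, Σx = 114, Σy = 101, Σx² = 2258, Σy² = 1411, Σxy = 1254
nΣxy − ΣxΣy = 10032 − 11514 = -1482
nΣx² − (Σx)² = 18064 − 12996 = 5068; nΣy² − (Σy)² = 11288 − 10201 = 1087
r = -1482 / √(5068 × 1087) = -1482 / 2347.1080 ≈ -0.6314

-0.6314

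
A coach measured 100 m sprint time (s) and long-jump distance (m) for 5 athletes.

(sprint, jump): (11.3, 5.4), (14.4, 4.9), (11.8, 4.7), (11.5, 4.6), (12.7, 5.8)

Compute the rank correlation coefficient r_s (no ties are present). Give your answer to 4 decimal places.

Rank sprint: 1, 5, 3, 2, 4
Rank jump: 4, 3, 2, 1, 5
d = rank(sprint) − rank(jump): -3, 2, 1, 1, -1; Σd² = 16
ρ = 1 − 6Σd² / [n(n²−1)] = 1 − 6×16 / (5×24) = 1 − 96/120 ≈ 0.2000

0.2000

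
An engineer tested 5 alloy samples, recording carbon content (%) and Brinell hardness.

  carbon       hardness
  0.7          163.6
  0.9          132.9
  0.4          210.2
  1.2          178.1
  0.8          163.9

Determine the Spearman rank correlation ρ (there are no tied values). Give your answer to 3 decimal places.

Rank carbon: 2, 4, 1, 5, 3
Rank hardness: 2, 1, 5, 4, 3
d = rank(carbon) − rank(hardness): 0, 3, -4, 1, 0; Σd² = 26
ρ = 1 − 6Σd² / [n(n²−1)] = 1 − 6×26 / (5×24) = 1 − 156/120 ≈ -0.300

-0.300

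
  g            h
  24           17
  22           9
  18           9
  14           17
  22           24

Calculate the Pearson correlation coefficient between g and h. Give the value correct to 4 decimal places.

0.1380

n = 5, Σg = 100, Σh = 76, Σg² = 2064, Σh² = 1316, Σgh = 1534
nΣgh − ΣgΣh = 7670 − 7600 = 70
nΣg² − (Σg)² = 10320 − 10000 = 320; nΣh² − (Σh)² = 6580 − 5776 = 804
r = 70 / √(320 × 804) = 70 / 507.2278 ≈ 0.1380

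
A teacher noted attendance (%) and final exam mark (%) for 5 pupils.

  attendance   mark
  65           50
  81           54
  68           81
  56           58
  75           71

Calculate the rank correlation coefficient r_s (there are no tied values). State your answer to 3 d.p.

0.100

Rank attendance: 2, 5, 3, 1, 4
Rank mark: 1, 2, 5, 3, 4
d = rank(attendance) − rank(mark): 1, 3, -2, -2, 0; Σd² = 18
ρ = 1 − 6Σd² / [n(n²−1)] = 1 − 6×18 / (5×24) = 1 − 108/120 ≈ 0.100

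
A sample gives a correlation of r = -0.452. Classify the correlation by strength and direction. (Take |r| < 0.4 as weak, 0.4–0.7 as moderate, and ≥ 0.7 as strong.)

r = -0.452 < 0 so the relationship is negative.
|r| = 0.452, which falls in the moderate range.

moderate negative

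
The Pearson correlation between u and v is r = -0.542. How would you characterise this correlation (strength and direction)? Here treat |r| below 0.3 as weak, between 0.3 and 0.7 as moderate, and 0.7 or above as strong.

r = -0.542 < 0 so the relationship is negative.
|r| = 0.542, which falls in the moderate range.

moderate negative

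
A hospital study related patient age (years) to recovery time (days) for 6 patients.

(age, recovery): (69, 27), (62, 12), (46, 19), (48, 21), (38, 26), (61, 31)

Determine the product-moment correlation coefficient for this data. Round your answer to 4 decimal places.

n = 6, Σx = 324, Σy = 136, Σx² = 18190, Σy² = 3312, Σxy = 7368
nΣxy − ΣxΣy = 44208 − 44064 = 144
nΣx² − (Σx)² = 109140 − 104976 = 4164; nΣy² − (Σy)² = 19872 − 18496 = 1376
r = 144 / √(4164 × 1376) = 144 / 2393.6717 ≈ 0.0602

0.0602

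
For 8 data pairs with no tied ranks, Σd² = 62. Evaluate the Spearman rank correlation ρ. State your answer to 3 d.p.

0.262

ρ = 1 − 6Σd² / [n(n²−1)] = 1 − 6×62 / (8×63)
  = 1 − 372/504 = 1 − 0.7381 ≈ 0.262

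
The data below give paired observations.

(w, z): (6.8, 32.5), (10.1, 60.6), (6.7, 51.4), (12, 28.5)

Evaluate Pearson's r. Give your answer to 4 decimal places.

n = 4, Σw = 35.6, Σz = 173, Σw² = 337.14, Σz² = 8182.82, Σwz = 1519.44
nΣwz − ΣwΣz = 6077.76 − 6158.8 = -81.04
nΣw² − (Σw)² = 1348.56 − 1267.36 = 81.2; nΣz² − (Σz)² = 32731.28 − 29929 = 2802.28
r = -81.04 / √(81.2 × 2802.28) = -81.04 / 477.0169 ≈ -0.1699

-0.1699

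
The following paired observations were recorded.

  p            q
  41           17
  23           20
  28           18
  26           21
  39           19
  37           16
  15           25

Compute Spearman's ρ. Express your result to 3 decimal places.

Rank p: 7, 2, 4, 3, 6, 5, 1
Rank q: 2, 5, 3, 6, 4, 1, 7
d = rank(p) − rank(q): 5, -3, 1, -3, 2, 4, -6; Σd² = 100
ρ = 1 − 6Σd² / [n(n²−1)] = 1 − 6×100 / (7×48) = 1 − 600/336 ≈ -0.786

-0.786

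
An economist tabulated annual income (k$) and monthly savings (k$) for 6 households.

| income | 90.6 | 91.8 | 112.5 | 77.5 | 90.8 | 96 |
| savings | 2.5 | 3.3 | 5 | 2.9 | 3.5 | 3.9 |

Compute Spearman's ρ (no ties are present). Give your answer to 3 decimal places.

0.886

Rank income: 2, 4, 6, 1, 3, 5
Rank savings: 1, 3, 6, 2, 4, 5
d = rank(income) − rank(savings): 1, 1, 0, -1, -1, 0; Σd² = 4
ρ = 1 − 6Σd² / [n(n²−1)] = 1 − 6×4 / (6×35) = 1 − 24/210 ≈ 0.886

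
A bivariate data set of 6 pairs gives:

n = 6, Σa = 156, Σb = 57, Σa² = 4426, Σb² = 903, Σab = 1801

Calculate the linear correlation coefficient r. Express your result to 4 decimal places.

r = (nΣab − ΣaΣb) / √[(nΣa² − (Σa)²)(nΣb² − (Σb)²)]
Numerator: 6×1801 − 156×57 = 1914
Denominator: √[(26556 − 24336)(5418 − 3249)] = √[2220 × 2169] = 2194.3518
r = 1914 / 2194.3518 ≈ 0.8722

0.8722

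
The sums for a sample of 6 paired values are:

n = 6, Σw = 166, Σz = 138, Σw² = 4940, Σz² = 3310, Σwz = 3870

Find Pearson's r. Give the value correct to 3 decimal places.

0.239

r = (nΣwz − ΣwΣz) / √[(nΣw² − (Σw)²)(nΣz² − (Σz)²)]
Numerator: 6×3870 − 166×138 = 312
Denominator: √[(29640 − 27556)(19860 − 19044)] = √[2084 × 816] = 1304.0491
r = 312 / 1304.0491 ≈ 0.239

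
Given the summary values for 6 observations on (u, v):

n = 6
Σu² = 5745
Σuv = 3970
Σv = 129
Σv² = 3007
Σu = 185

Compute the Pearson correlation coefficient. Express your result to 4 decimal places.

r = (nΣuv − ΣuΣv) / √[(nΣu² − (Σu)²)(nΣv² − (Σv)²)]
Numerator: 6×3970 − 185×129 = -45
Denominator: √[(34470 − 34225)(18042 − 16641)] = √[245 × 1401] = 585.8711
r = -45 / 585.8711 ≈ -0.0768

-0.0768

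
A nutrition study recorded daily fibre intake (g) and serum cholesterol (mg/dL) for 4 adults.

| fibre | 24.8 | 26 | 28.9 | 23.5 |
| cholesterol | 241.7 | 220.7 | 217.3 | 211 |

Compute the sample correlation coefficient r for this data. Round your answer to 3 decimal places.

n = 4, Σx = 103.2, Σy = 890.7, Σx² = 2678.5, Σy² = 198867.67, Σxy = 22970.83
nΣxy − ΣxΣy = 91883.32 − 91920.24 = -36.92
nΣx² − (Σx)² = 10714 − 10650.24 = 63.76; nΣy² − (Σy)² = 795470.68 − 793346.49 = 2124.19
r = -36.92 / √(63.76 × 2124.19) = -36.92 / 368.0195 ≈ -0.100

-0.100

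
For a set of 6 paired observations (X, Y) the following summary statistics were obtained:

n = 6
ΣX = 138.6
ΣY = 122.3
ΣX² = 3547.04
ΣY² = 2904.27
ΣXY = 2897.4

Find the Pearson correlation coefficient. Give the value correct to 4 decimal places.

r = (nΣXY − ΣXΣY) / √[(nΣX² − (ΣX)²)(nΣY² − (ΣY)²)]
Numerator: 6×2897.4 − 138.6×122.3 = 433.62
Denominator: √[(21282.24 − 19209.96)(17425.62 − 14957.29)] = √[2072.28 × 2468.33] = 2261.6522
r = 433.62 / 2261.6522 ≈ 0.1917

0.1917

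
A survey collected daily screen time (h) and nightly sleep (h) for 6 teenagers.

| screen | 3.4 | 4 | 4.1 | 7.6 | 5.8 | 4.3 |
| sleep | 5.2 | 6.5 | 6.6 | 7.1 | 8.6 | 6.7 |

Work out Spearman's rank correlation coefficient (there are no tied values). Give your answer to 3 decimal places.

0.943

Rank screen: 1, 2, 3, 6, 5, 4
Rank sleep: 1, 2, 3, 5, 6, 4
d = rank(screen) − rank(sleep): 0, 0, 0, 1, -1, 0; Σd² = 2
ρ = 1 − 6Σd² / [n(n²−1)] = 1 − 6×2 / (6×35) = 1 − 12/210 ≈ 0.943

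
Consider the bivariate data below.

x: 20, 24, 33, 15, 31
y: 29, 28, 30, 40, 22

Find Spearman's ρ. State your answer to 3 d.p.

Rank x: 2, 3, 5, 1, 4
Rank y: 3, 2, 4, 5, 1
d = rank(x) − rank(y): -1, 1, 1, -4, 3; Σd² = 28
ρ = 1 − 6Σd² / [n(n²−1)] = 1 − 6×28 / (5×24) = 1 − 168/120 ≈ -0.400

-0.400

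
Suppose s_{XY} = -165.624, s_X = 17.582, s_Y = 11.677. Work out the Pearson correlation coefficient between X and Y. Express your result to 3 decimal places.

-0.807

r = Cov(X,Y) / (s_X · s_Y) = -165.624 / (17.582 × 11.677)
  = -165.624 / 205.3050 ≈ -0.807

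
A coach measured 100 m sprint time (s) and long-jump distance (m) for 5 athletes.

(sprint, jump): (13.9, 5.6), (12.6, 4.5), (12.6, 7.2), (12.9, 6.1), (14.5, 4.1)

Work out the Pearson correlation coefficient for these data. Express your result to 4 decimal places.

-0.5495

n = 5, Σx = 66.5, Σy = 27.5, Σx² = 887.39, Σy² = 157.47, Σxy = 363.4
nΣxy − ΣxΣy = 1817 − 1828.75 = -11.75
nΣx² − (Σx)² = 4436.95 − 4422.25 = 14.7; nΣy² − (Σy)² = 787.35 − 756.25 = 31.1
r = -11.75 / √(14.7 × 31.1) = -11.75 / 21.3815 ≈ -0.5495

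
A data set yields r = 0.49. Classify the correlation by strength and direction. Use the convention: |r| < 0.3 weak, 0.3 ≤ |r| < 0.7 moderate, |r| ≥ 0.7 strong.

r = 0.49 > 0 so the relationship is positive.
|r| = 0.49, which falls in the moderate range.

moderate positive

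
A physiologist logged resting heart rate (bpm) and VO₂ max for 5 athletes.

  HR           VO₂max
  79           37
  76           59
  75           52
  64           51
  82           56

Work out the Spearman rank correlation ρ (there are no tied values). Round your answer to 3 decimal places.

Rank HR: 4, 3, 2, 1, 5
Rank VO₂max: 1, 5, 3, 2, 4
d = rank(HR) − rank(VO₂max): 3, -2, -1, -1, 1; Σd² = 16
ρ = 1 − 6Σd² / [n(n²−1)] = 1 − 6×16 / (5×24) = 1 − 96/120 ≈ 0.200

0.200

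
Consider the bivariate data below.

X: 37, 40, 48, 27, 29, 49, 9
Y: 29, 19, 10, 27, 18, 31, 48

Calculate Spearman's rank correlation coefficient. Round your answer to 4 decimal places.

-0.2857

Rank X: 4, 5, 6, 2, 3, 7, 1
Rank Y: 5, 3, 1, 4, 2, 6, 7
d = rank(X) − rank(Y): -1, 2, 5, -2, 1, 1, -6; Σd² = 72
ρ = 1 − 6Σd² / [n(n²−1)] = 1 − 6×72 / (7×48) = 1 − 432/336 ≈ -0.2857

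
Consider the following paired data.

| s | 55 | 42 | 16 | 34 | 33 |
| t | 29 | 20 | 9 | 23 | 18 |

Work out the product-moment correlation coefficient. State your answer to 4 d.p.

0.9374

n = 5, Σs = 180, Σt = 99, Σs² = 7290, Σt² = 2175, Σst = 3955
nΣst − ΣsΣt = 19775 − 17820 = 1955
nΣs² − (Σs)² = 36450 − 32400 = 4050; nΣt² − (Σt)² = 10875 − 9801 = 1074
r = 1955 / √(4050 × 1074) = 1955 / 2085.5934 ≈ 0.9374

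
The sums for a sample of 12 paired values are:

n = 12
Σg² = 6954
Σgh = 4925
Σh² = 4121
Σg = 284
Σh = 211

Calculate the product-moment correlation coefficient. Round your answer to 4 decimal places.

r = (nΣgh − ΣgΣh) / √[(nΣg² − (Σg)²)(nΣh² − (Σh)²)]
Numerator: 12×4925 − 284×211 = -824
Denominator: √[(83448 − 80656)(49452 − 44521)] = √[2792 × 4931] = 3710.4382
r = -824 / 3710.4382 ≈ -0.2221

-0.2221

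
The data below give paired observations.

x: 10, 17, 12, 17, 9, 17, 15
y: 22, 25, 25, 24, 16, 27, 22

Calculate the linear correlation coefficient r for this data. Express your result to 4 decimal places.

0.7391

n = 7, Σx = 97, Σy = 161, Σx² = 1417, Σy² = 3779, Σxy = 2286
nΣxy − ΣxΣy = 16002 − 15617 = 385
nΣx² − (Σx)² = 9919 − 9409 = 510; nΣy² − (Σy)² = 26453 − 25921 = 532
r = 385 / √(510 × 532) = 385 / 520.8839 ≈ 0.7391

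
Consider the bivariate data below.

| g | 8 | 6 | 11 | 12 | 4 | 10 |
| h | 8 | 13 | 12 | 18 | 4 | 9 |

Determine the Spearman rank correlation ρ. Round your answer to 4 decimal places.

0.6571

Rank g: 3, 2, 5, 6, 1, 4
Rank h: 2, 5, 4, 6, 1, 3
d = rank(g) − rank(h): 1, -3, 1, 0, 0, 1; Σd² = 12
ρ = 1 − 6Σd² / [n(n²−1)] = 1 − 6×12 / (6×35) = 1 − 72/210 ≈ 0.6571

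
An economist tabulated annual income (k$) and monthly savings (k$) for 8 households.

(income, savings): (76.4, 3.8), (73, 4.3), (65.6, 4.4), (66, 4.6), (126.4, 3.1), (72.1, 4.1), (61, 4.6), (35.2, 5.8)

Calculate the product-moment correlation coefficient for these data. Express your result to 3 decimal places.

n = 8, Σx = 575.7, Σy = 34.7, Σx² = 45960.73, Σy² = 154.67, Σxy = 2368.67
nΣxy − ΣxΣy = 18949.36 − 19976.79 = -1027.43
nΣx² − (Σx)² = 367685.84 − 331430.49 = 36255.35; nΣy² − (Σy)² = 1237.36 − 1204.09 = 33.27
r = -1027.43 / √(36255.35 × 33.27) = -1027.43 / 1098.2784 ≈ -0.935

-0.935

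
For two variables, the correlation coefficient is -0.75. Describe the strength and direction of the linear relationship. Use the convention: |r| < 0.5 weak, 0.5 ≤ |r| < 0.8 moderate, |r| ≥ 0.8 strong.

moderate negative

r = -0.75 < 0 so the relationship is negative.
|r| = 0.75, which falls in the moderate range.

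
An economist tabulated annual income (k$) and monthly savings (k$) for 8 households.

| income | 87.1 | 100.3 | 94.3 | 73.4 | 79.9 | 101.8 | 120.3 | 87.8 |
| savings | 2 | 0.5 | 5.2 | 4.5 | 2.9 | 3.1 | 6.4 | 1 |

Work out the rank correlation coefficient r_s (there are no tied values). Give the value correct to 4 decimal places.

0.2143

Rank income: 3, 6, 5, 1, 2, 7, 8, 4
Rank savings: 3, 1, 7, 6, 4, 5, 8, 2
d = rank(income) − rank(savings): 0, 5, -2, -5, -2, 2, 0, 2; Σd² = 66
ρ = 1 − 6Σd² / [n(n²−1)] = 1 − 6×66 / (8×63) = 1 − 396/504 ≈ 0.2143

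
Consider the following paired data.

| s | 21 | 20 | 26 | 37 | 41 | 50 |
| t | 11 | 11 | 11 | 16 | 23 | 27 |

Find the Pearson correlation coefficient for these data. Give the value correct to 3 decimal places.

0.960

n = 6, Σs = 195, Σt = 99, Σs² = 7067, Σt² = 1877, Σst = 3622
nΣst − ΣsΣt = 21732 − 19305 = 2427
nΣs² − (Σs)² = 42402 − 38025 = 4377; nΣt² − (Σt)² = 11262 − 9801 = 1461
r = 2427 / √(4377 × 1461) = 2427 / 2528.7936 ≈ 0.960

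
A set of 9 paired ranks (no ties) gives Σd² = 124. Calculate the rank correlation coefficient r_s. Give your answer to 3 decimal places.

-0.033

ρ = 1 − 6Σd² / [n(n²−1)] = 1 − 6×124 / (9×80)
  = 1 − 744/720 = 1 − 1.0333 ≈ -0.033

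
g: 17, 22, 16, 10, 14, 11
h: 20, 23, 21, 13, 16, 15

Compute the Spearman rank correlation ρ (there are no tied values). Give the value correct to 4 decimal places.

Rank g: 5, 6, 4, 1, 3, 2
Rank h: 4, 6, 5, 1, 3, 2
d = rank(g) − rank(h): 1, 0, -1, 0, 0, 0; Σd² = 2
ρ = 1 − 6Σd² / [n(n²−1)] = 1 − 6×2 / (6×35) = 1 − 12/210 ≈ 0.9429

0.9429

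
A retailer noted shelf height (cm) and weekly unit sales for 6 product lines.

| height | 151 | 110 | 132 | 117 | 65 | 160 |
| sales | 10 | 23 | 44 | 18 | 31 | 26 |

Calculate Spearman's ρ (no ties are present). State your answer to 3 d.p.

Rank height: 5, 2, 4, 3, 1, 6
Rank sales: 1, 3, 6, 2, 5, 4
d = rank(height) − rank(sales): 4, -1, -2, 1, -4, 2; Σd² = 42
ρ = 1 − 6Σd² / [n(n²−1)] = 1 − 6×42 / (6×35) = 1 − 252/210 ≈ -0.200

-0.200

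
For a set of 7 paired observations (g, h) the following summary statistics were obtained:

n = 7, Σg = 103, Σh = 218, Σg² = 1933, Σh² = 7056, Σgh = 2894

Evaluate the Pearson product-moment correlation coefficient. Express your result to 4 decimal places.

r = (nΣgh − ΣgΣh) / √[(nΣg² − (Σg)²)(nΣh² − (Σh)²)]
Numerator: 7×2894 − 103×218 = -2196
Denominator: √[(13531 − 10609)(49392 − 47524)] = √[2922 × 1868] = 2336.2996
r = -2196 / 2336.2996 ≈ -0.9399

-0.9399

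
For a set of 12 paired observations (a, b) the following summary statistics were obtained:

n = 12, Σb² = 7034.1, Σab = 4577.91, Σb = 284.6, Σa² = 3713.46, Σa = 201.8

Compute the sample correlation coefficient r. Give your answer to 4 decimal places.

-0.6901

r = (nΣab − ΣaΣb) / √[(nΣa² − (Σa)²)(nΣb² − (Σb)²)]
Numerator: 12×4577.91 − 201.8×284.6 = -2497.36
Denominator: √[(44561.52 − 40723.24)(84409.2 − 80997.16)] = √[3838.28 × 3412.04] = 3618.8900
r = -2497.36 / 3618.8900 ≈ -0.6901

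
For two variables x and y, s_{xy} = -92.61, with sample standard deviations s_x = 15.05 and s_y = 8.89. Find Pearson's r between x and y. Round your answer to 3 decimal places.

r = Cov(x,y) / (s_x · s_y) = -92.61 / (15.05 × 8.89)
  = -92.61 / 133.7945 ≈ -0.692

-0.692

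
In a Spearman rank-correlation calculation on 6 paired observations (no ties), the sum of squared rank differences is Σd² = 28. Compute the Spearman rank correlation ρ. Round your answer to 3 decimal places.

ρ = 1 − 6Σd² / [n(n²−1)] = 1 − 6×28 / (6×35)
  = 1 − 168/210 = 1 − 0.8000 ≈ 0.200

0.200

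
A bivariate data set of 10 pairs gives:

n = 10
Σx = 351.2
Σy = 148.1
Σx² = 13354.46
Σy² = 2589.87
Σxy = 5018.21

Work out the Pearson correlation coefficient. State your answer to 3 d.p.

r = (nΣxy − ΣxΣy) / √[(nΣx² − (Σx)²)(nΣy² − (Σy)²)]
Numerator: 10×5018.21 − 351.2×148.1 = -1830.62
Denominator: √[(133544.6 − 123341.44)(25898.7 − 21933.61)] = √[10203.16 × 3965.09] = 6360.5383
r = -1830.62 / 6360.5383 ≈ -0.288

-0.288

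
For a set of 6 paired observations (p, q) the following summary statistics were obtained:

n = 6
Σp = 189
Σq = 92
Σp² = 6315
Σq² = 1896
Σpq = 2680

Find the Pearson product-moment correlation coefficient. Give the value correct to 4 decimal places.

r = (nΣpq − ΣpΣq) / √[(nΣp² − (Σp)²)(nΣq² − (Σq)²)]
Numerator: 6×2680 − 189×92 = -1308
Denominator: √[(37890 − 35721)(11376 − 8464)] = √[2169 × 2912] = 2513.1908
r = -1308 / 2513.1908 ≈ -0.5205

-0.5205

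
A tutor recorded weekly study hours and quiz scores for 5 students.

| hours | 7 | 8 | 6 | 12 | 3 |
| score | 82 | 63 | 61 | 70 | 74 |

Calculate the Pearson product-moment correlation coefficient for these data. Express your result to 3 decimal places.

n = 5, Σx = 36, Σy = 350, Σx² = 302, Σy² = 24790, Σxy = 2506
nΣxy − ΣxΣy = 12530 − 12600 = -70
nΣx² − (Σx)² = 1510 − 1296 = 214; nΣy² − (Σy)² = 123950 − 122500 = 1450
r = -70 / √(214 × 1450) = -70 / 557.0458 ≈ -0.126

-0.126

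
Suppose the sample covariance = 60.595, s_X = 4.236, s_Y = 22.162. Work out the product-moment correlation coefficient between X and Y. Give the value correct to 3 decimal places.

0.645

r = Cov(X,Y) / (s_X · s_Y) = 60.595 / (4.236 × 22.162)
  = 60.595 / 93.8782 ≈ 0.645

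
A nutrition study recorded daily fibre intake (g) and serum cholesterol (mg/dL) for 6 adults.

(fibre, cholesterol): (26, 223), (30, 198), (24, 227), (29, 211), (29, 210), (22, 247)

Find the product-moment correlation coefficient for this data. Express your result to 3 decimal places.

n = 6, Σx = 160, Σy = 1316, Σx² = 4318, Σy² = 290092, Σxy = 34829
nΣxy − ΣxΣy = 208974 − 210560 = -1586
nΣx² − (Σx)² = 25908 − 25600 = 308; nΣy² − (Σy)² = 1740552 − 1731856 = 8696
r = -1586 / √(308 × 8696) = -1586 / 1636.5720 ≈ -0.969

-0.969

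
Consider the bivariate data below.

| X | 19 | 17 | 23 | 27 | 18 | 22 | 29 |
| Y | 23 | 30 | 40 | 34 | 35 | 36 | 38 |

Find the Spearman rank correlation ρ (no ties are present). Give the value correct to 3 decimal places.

Rank X: 3, 1, 5, 6, 2, 4, 7
Rank Y: 1, 2, 7, 3, 4, 5, 6
d = rank(X) − rank(Y): 2, -1, -2, 3, -2, -1, 1; Σd² = 24
ρ = 1 − 6Σd² / [n(n²−1)] = 1 − 6×24 / (7×48) = 1 − 144/336 ≈ 0.571

0.571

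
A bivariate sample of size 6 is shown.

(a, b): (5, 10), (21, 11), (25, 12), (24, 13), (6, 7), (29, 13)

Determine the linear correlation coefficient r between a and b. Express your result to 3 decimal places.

0.871

n = 6, Σa = 110, Σb = 66, Σa² = 2544, Σb² = 752, Σab = 1312
nΣab − ΣaΣb = 7872 − 7260 = 612
nΣa² − (Σa)² = 15264 − 12100 = 3164; nΣb² − (Σb)² = 4512 − 4356 = 156
r = 612 / √(3164 × 156) = 612 / 702.5553 ≈ 0.871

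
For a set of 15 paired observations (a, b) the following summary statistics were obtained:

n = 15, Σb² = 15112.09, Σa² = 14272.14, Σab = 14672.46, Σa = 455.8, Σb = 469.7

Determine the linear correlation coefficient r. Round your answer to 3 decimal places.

0.968

r = (nΣab − ΣaΣb) / √[(nΣa² − (Σa)²)(nΣb² − (Σb)²)]
Numerator: 15×14672.46 − 455.8×469.7 = 5997.64
Denominator: √[(214082.1 − 207753.64)(226681.35 − 220618.09)] = √[6328.46 × 6063.26] = 6194.4409
r = 5997.64 / 6194.4409 ≈ 0.968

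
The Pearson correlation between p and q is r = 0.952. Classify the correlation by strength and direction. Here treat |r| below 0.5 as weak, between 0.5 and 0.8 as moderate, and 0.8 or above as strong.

strong positive

r = 0.952 > 0 so the relationship is positive.
|r| = 0.952, which falls in the strong range.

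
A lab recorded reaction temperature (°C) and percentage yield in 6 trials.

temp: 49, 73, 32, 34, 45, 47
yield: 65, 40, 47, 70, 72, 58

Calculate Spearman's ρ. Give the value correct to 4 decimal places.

-0.3143

Rank temp: 5, 6, 1, 2, 3, 4
Rank yield: 4, 1, 2, 5, 6, 3
d = rank(temp) − rank(yield): 1, 5, -1, -3, -3, 1; Σd² = 46
ρ = 1 − 6Σd² / [n(n²−1)] = 1 − 6×46 / (6×35) = 1 − 276/210 ≈ -0.3143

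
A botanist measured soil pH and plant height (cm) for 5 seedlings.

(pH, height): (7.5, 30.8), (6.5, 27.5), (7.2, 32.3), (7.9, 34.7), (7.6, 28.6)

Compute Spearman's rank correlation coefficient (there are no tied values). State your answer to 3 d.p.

Rank pH: 3, 1, 2, 5, 4
Rank height: 3, 1, 4, 5, 2
d = rank(pH) − rank(height): 0, 0, -2, 0, 2; Σd² = 8
ρ = 1 − 6Σd² / [n(n²−1)] = 1 − 6×8 / (5×24) = 1 − 48/120 ≈ 0.600

0.600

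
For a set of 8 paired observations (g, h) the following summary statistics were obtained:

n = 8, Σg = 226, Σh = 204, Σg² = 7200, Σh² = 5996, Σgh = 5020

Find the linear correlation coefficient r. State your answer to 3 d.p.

-0.923

r = (nΣgh − ΣgΣh) / √[(nΣg² − (Σg)²)(nΣh² − (Σh)²)]
Numerator: 8×5020 − 226×204 = -5944
Denominator: √[(57600 − 51076)(47968 − 41616)] = √[6524 × 6352] = 6437.4256
r = -5944 / 6437.4256 ≈ -0.923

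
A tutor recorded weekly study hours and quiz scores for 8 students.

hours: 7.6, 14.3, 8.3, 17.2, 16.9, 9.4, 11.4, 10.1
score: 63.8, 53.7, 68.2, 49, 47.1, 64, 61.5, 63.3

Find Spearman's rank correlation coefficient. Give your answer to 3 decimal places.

Rank hours: 1, 6, 2, 8, 7, 3, 5, 4
Rank score: 6, 3, 8, 2, 1, 7, 4, 5
d = rank(hours) − rank(score): -5, 3, -6, 6, 6, -4, 1, -1; Σd² = 160
ρ = 1 − 6Σd² / [n(n²−1)] = 1 − 6×160 / (8×63) = 1 − 960/504 ≈ -0.905

-0.905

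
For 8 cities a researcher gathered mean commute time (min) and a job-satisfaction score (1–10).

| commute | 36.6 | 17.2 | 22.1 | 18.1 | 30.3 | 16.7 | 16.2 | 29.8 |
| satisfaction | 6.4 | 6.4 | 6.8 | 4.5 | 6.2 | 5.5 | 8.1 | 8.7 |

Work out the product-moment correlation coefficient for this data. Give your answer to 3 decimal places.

0.228

n = 8, Σx = 187, Σy = 52.6, Σx² = 4798.88, Σy² = 358.4, Σxy = 1246.24
nΣxy − ΣxΣy = 9969.92 − 9836.2 = 133.72
nΣx² − (Σx)² = 38391.04 − 34969 = 3422.04; nΣy² − (Σy)² = 2867.2 − 2766.76 = 100.44
r = 133.72 / √(3422.04 × 100.44) = 133.72 / 586.2676 ≈ 0.228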